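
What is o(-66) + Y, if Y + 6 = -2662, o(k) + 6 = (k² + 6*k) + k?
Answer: 1220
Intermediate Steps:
o(k) = -6 + k² + 7*k (o(k) = -6 + ((k² + 6*k) + k) = -6 + (k² + 7*k) = -6 + k² + 7*k)
Y = -2668 (Y = -6 - 2662 = -2668)
o(-66) + Y = (-6 + (-66)² + 7*(-66)) - 2668 = (-6 + 4356 - 462) - 2668 = 3888 - 2668 = 1220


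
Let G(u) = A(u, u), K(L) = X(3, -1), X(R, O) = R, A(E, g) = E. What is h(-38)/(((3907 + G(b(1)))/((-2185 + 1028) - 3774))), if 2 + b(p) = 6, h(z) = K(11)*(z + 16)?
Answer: 325446/3911 ≈ 83.213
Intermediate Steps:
K(L) = 3
h(z) = 48 + 3*z (h(z) = 3*(z + 16) = 3*(16 + z) = 48 + 3*z)
b(p) = 4 (b(p) = -2 + 6 = 4)
G(u) = u
h(-38)/(((3907 + G(b(1)))/((-2185 + 1028) - 3774))) = (48 + 3*(-38))/(((3907 + 4)/((-2185 + 1028) - 3774))) = (48 - 114)/((3911/(-1157 - 3774))) = -66/(3911/(-4931)) = -66/(3911*(-1/4931)) = -66/(-3911/4931) = -66*(-4931/3911) = 325446/3911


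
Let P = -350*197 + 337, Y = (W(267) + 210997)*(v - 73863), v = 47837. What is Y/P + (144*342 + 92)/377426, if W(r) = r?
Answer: 1037613111558742/12948165069 ≈ 80136.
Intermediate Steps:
Y = -5498356864 (Y = (267 + 210997)*(47837 - 73863) = 211264*(-26026) = -5498356864)
P = -68613 (P = -68950 + 337 = -68613)
Y/P + (144*342 + 92)/377426 = -5498356864/(-68613) + (144*342 + 92)/377426 = -5498356864*(-1/68613) + (49248 + 92)*(1/377426) = 5498356864/68613 + 49340*(1/377426) = 5498356864/68613 + 24670/188713 = 1037613111558742/12948165069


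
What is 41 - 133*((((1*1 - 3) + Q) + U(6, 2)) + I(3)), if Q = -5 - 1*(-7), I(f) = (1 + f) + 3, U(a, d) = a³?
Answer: -29618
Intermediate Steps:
I(f) = 4 + f
Q = 2 (Q = -5 + 7 = 2)
41 - 133*((((1*1 - 3) + Q) + U(6, 2)) + I(3)) = 41 - 133*((((1*1 - 3) + 2) + 6³) + (4 + 3)) = 41 - 133*((((1 - 3) + 2) + 216) + 7) = 41 - 133*(((-2 + 2) + 216) + 7) = 41 - 133*((0 + 216) + 7) = 41 - 133*(216 + 7) = 41 - 133*223 = 41 - 29659 = -29618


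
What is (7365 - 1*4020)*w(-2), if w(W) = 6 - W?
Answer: 26760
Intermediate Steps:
(7365 - 1*4020)*w(-2) = (7365 - 1*4020)*(6 - 1*(-2)) = (7365 - 4020)*(6 + 2) = 3345*8 = 26760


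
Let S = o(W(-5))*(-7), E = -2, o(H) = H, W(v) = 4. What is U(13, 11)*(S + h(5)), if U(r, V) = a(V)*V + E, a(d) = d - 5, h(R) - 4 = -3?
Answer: -1728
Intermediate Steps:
h(R) = 1 (h(R) = 4 - 3 = 1)
a(d) = -5 + d
U(r, V) = -2 + V*(-5 + V) (U(r, V) = (-5 + V)*V - 2 = V*(-5 + V) - 2 = -2 + V*(-5 + V))
S = -28 (S = 4*(-7) = -28)
U(13, 11)*(S + h(5)) = (-2 + 11*(-5 + 11))*(-28 + 1) = (-2 + 11*6)*(-27) = (-2 + 66)*(-27) = 64*(-27) = -1728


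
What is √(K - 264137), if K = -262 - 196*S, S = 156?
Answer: 15*I*√1311 ≈ 543.12*I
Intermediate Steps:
K = -30838 (K = -262 - 196*156 = -262 - 30576 = -30838)
√(K - 264137) = √(-30838 - 264137) = √(-294975) = 15*I*√1311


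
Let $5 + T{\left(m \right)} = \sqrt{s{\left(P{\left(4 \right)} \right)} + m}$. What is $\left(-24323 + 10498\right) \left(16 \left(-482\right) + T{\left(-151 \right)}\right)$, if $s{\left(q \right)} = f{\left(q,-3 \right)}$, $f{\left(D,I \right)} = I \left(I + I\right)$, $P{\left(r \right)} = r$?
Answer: $106687525 - 13825 i \sqrt{133} \approx 1.0669 \cdot 10^{8} - 1.5944 \cdot 10^{5} i$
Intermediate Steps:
$f{\left(D,I \right)} = 2 I^{2}$ ($f{\left(D,I \right)} = I 2 I = 2 I^{2}$)
$s{\left(q \right)} = 18$ ($s{\left(q \right)} = 2 \left(-3\right)^{2} = 2 \cdot 9 = 18$)
$T{\left(m \right)} = -5 + \sqrt{18 + m}$
$\left(-24323 + 10498\right) \left(16 \left(-482\right) + T{\left(-151 \right)}\right) = \left(-24323 + 10498\right) \left(16 \left(-482\right) - \left(5 - \sqrt{18 - 151}\right)\right) = - 13825 \left(-7712 - \left(5 - \sqrt{-133}\right)\right) = - 13825 \left(-7712 - \left(5 - i \sqrt{133}\right)\right) = - 13825 \left(-7717 + i \sqrt{133}\right) = 106687525 - 13825 i \sqrt{133}$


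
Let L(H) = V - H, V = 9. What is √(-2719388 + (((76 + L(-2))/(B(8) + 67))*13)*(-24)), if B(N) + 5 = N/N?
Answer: 2*I*√33317781/7 ≈ 1649.2*I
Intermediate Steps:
B(N) = -4 (B(N) = -5 + N/N = -5 + 1 = -4)
L(H) = 9 - H
√(-2719388 + (((76 + L(-2))/(B(8) + 67))*13)*(-24)) = √(-2719388 + (((76 + (9 - 1*(-2)))/(-4 + 67))*13)*(-24)) = √(-2719388 + (((76 + (9 + 2))/63)*13)*(-24)) = √(-2719388 + (((76 + 11)*(1/63))*13)*(-24)) = √(-2719388 + ((87*(1/63))*13)*(-24)) = √(-2719388 + ((29/21)*13)*(-24)) = √(-2719388 + (377/21)*(-24)) = √(-2719388 - 3016/7) = √(-19038732/7) = 2*I*√33317781/7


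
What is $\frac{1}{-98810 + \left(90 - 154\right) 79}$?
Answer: $- \frac{1}{103866} \approx -9.6278 \cdot 10^{-6}$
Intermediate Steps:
$\frac{1}{-98810 + \left(90 - 154\right) 79} = \frac{1}{-98810 - 5056} = \frac{1}{-103866} = - \frac{1}{103866}$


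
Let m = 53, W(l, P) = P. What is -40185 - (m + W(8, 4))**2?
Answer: -43434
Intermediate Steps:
-40185 - (m + W(8, 4))**2 = -40185 - (53 + 4)**2 = -40185 - 1*57**2 = -40185 - 1*3249 = -40185 - 3249 = -43434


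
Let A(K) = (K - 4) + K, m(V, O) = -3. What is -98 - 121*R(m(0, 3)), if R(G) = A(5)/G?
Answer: 144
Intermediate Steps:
A(K) = -4 + 2*K (A(K) = (-4 + K) + K = -4 + 2*K)
R(G) = 6/G (R(G) = (-4 + 2*5)/G = (-4 + 10)/G = 6/G)
-98 - 121*R(m(0, 3)) = -98 - 726/(-3) = -98 - 726*(-1)/3 = -98 - 121*(-2) = -98 + 242 = 144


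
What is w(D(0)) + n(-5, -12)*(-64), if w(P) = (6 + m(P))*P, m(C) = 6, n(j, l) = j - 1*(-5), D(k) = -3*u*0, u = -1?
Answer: 0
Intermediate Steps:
D(k) = 0 (D(k) = -3*(-1)*0 = 3*0 = 0)
n(j, l) = 5 + j (n(j, l) = j + 5 = 5 + j)
w(P) = 12*P (w(P) = (6 + 6)*P = 12*P)
w(D(0)) + n(-5, -12)*(-64) = 12*0 + (5 - 5)*(-64) = 0 + 0*(-64) = 0 + 0 = 0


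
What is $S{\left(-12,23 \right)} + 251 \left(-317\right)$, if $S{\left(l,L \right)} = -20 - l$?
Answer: $-79575$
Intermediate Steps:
$S{\left(-12,23 \right)} + 251 \left(-317\right) = \left(-20 - -12\right) + 251 \left(-317\right) = \left(-20 + 12\right) - 79567 = -8 - 79567 = -79575$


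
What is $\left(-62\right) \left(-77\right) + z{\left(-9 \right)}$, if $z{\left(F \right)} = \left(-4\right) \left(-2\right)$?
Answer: $4782$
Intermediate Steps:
$z{\left(F \right)} = 8$
$\left(-62\right) \left(-77\right) + z{\left(-9 \right)} = \left(-62\right) \left(-77\right) + 8 = 4774 + 8 = 4782$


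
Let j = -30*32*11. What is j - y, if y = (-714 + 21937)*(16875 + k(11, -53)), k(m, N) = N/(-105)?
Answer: -37606736744/105 ≈ -3.5816e+8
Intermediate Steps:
k(m, N) = -N/105 (k(m, N) = N*(-1/105) = -N/105)
j = -10560 (j = -960*11 = -10560)
y = 37605627944/105 (y = (-714 + 21937)*(16875 - 1/105*(-53)) = 21223*(16875 + 53/105) = 21223*(1771928/105) = 37605627944/105 ≈ 3.5815e+8)
j - y = -10560 - 1*37605627944/105 = -10560 - 37605627944/105 = -37606736744/105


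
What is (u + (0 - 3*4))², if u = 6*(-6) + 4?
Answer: 1936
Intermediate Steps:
u = -32 (u = -36 + 4 = -32)
(u + (0 - 3*4))² = (-32 + (0 - 3*4))² = (-32 + (0 - 12))² = (-32 - 12)² = (-44)² = 1936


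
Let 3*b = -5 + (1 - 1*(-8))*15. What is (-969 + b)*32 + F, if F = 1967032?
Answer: 5812232/3 ≈ 1.9374e+6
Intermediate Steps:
b = 130/3 (b = (-5 + (1 - 1*(-8))*15)/3 = (-5 + (1 + 8)*15)/3 = (-5 + 9*15)/3 = (-5 + 135)/3 = (1/3)*130 = 130/3 ≈ 43.333)
(-969 + b)*32 + F = (-969 + 130/3)*32 + 1967032 = -2777/3*32 + 1967032 = -88864/3 + 1967032 = 5812232/3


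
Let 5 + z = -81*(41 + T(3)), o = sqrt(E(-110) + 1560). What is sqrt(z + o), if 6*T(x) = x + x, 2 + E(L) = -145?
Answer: sqrt(-3407 + 3*sqrt(157)) ≈ 58.047*I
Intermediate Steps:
E(L) = -147 (E(L) = -2 - 145 = -147)
T(x) = x/3 (T(x) = (x + x)/6 = (2*x)/6 = x/3)
o = 3*sqrt(157) (o = sqrt(-147 + 1560) = sqrt(1413) = 3*sqrt(157) ≈ 37.590)
z = -3407 (z = -5 - 81*(41 + (1/3)*3) = -5 - 81*(41 + 1) = -5 - 81*42 = -5 - 3402 = -3407)
sqrt(z + o) = sqrt(-3407 + 3*sqrt(157))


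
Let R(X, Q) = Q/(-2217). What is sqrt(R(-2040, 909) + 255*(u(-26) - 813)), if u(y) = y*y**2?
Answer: 4*I*sqrt(160054255407)/739 ≈ 2165.5*I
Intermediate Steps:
R(X, Q) = -Q/2217 (R(X, Q) = Q*(-1/2217) = -Q/2217)
u(y) = y**3
sqrt(R(-2040, 909) + 255*(u(-26) - 813)) = sqrt(-1/2217*909 + 255*((-26)**3 - 813)) = sqrt(-303/739 + 255*(-17576 - 813)) = sqrt(-303/739 + 255*(-18389)) = sqrt(-303/739 - 4689195) = sqrt(-3465315408/739) = 4*I*sqrt(160054255407)/739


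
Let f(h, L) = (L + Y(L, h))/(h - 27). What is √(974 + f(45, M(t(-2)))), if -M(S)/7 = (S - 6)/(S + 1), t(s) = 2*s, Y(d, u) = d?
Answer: 2*√19671/9 ≈ 31.167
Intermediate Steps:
M(S) = -7*(-6 + S)/(1 + S) (M(S) = -7*(S - 6)/(S + 1) = -7*(-6 + S)/(1 + S))
f(h, L) = 2*L/(-27 + h) (f(h, L) = (L + L)/(h - 27) = (2*L)/(-27 + h) = 2*L/(-27 + h))
√(974 + f(45, M(t(-2)))) = √(974 + 2*(7*(6 - 2*(-2))/(1 + 2*(-2)))/(-27 + 45)) = √(974 + 2*(7*(6 - 1*(-4))/(1 - 4))/18) = √(974 + 2*(7*(6 + 4)/(-3))*(1/18)) = √(974 + 2*(7*(-⅓)*10)*(1/18)) = √(974 + 2*(-70/3)*(1/18)) = √(974 - 70/27) = √(26228/27) = 2*√19671/9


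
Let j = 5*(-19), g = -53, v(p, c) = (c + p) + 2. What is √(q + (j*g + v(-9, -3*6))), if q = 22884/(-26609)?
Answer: √3546665873454/26609 ≈ 70.775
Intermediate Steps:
v(p, c) = 2 + c + p
q = -22884/26609 (q = 22884*(-1/26609) = -22884/26609 ≈ -0.86001)
j = -95
√(q + (j*g + v(-9, -3*6))) = √(-22884/26609 + (-95*(-53) + (2 - 3*6 - 9))) = √(-22884/26609 + (5035 + (2 - 18 - 9))) = √(-22884/26609 + (5035 - 25)) = √(-22884/26609 + 5010) = √(133288206/26609) = √3546665873454/26609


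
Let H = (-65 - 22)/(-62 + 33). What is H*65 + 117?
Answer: 312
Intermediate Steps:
H = 3 (H = -87/(-29) = -87*(-1/29) = 3)
H*65 + 117 = 3*65 + 117 = 195 + 117 = 312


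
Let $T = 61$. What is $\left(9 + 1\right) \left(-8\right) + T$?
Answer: $-19$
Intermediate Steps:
$\left(9 + 1\right) \left(-8\right) + T = \left(9 + 1\right) \left(-8\right) + 61 = 10 \left(-8\right) + 61 = -80 + 61 = -19$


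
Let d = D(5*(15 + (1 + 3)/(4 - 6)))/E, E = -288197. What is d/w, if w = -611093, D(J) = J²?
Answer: 325/13547320717 ≈ 2.3990e-8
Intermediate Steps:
d = -325/22169 (d = (5*(15 + (1 + 3)/(4 - 6)))²/(-288197) = (5*(15 + 4/(-2)))²*(-1/288197) = (5*(15 + 4*(-½)))²*(-1/288197) = (5*(15 - 2))²*(-1/288197) = (5*13)²*(-1/288197) = 65²*(-1/288197) = 4225*(-1/288197) = -325/22169 ≈ -0.014660)
d/w = -325/22169/(-611093) = -325/22169*(-1/611093) = 325/13547320717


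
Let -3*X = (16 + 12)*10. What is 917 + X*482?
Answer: -132209/3 ≈ -44070.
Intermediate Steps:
X = -280/3 (X = -(16 + 12)*10/3 = -28*10/3 = -⅓*280 = -280/3 ≈ -93.333)
917 + X*482 = 917 - 280/3*482 = 917 - 134960/3 = -132209/3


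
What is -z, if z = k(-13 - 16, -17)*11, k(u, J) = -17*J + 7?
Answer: -3256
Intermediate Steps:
k(u, J) = 7 - 17*J
z = 3256 (z = (7 - 17*(-17))*11 = (7 + 289)*11 = 296*11 = 3256)
-z = -1*3256 = -3256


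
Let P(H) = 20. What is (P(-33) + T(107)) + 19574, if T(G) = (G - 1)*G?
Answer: 30936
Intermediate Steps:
T(G) = G*(-1 + G) (T(G) = (-1 + G)*G = G*(-1 + G))
(P(-33) + T(107)) + 19574 = (20 + 107*(-1 + 107)) + 19574 = (20 + 107*106) + 19574 = (20 + 11342) + 19574 = 11362 + 19574 = 30936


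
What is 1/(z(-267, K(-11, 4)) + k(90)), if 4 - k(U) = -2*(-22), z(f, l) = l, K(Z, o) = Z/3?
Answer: -3/131 ≈ -0.022901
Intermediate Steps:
K(Z, o) = Z/3 (K(Z, o) = Z*(1/3) = Z/3)
k(U) = -40 (k(U) = 4 - (-2)*(-22) = 4 - 1*44 = 4 - 44 = -40)
1/(z(-267, K(-11, 4)) + k(90)) = 1/((1/3)*(-11) - 40) = 1/(-11/3 - 40) = 1/(-131/3) = -3/131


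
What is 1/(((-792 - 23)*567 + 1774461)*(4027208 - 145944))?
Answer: 1/5093600097984 ≈ 1.9632e-13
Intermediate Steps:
1/(((-792 - 23)*567 + 1774461)*(4027208 - 145944)) = 1/((-815*567 + 1774461)*3881264) = 1/((-462105 + 1774461)*3881264) = 1/(1312356*3881264) = 1/5093600097984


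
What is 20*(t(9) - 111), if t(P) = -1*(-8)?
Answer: -2060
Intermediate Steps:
t(P) = 8
20*(t(9) - 111) = 20*(8 - 111) = 20*(-103) = -2060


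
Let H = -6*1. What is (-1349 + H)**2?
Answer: 1836025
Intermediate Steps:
H = -6
(-1349 + H)**2 = (-1349 - 6)**2 = (-1355)**2 = 1836025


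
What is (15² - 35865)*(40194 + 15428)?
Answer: -1982368080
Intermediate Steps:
(15² - 35865)*(40194 + 15428) = (225 - 35865)*55622 = -35640*55622 = -1982368080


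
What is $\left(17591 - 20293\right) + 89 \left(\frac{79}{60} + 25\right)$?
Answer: $- \frac{21589}{60} \approx -359.82$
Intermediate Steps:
$\left(17591 - 20293\right) + 89 \left(\frac{79}{60} + 25\right) = -2702 + 89 \left(79 \cdot \frac{1}{60} + 25\right) = -2702 + 89 \left(\frac{79}{60} + 25\right) = -2702 + 89 \cdot \frac{1579}{60} = -2702 + \frac{140531}{60} = - \frac{21589}{60}$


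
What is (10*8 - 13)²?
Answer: 4489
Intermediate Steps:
(10*8 - 13)² = (80 - 13)² = 67² = 4489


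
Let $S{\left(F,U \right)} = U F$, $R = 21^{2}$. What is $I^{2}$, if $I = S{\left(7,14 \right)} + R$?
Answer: $290521$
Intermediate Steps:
$R = 441$
$S{\left(F,U \right)} = F U$
$I = 539$ ($I = 7 \cdot 14 + 441 = 98 + 441 = 539$)
$I^{2} = 539^{2} = 290521$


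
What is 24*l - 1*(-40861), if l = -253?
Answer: 34789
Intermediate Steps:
24*l - 1*(-40861) = 24*(-253) - 1*(-40861) = -6072 + 40861 = 34789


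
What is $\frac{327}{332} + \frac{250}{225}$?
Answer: $\frac{6263}{2988} \approx 2.0961$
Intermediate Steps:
$\frac{327}{332} + \frac{250}{225} = 327 \cdot \frac{1}{332} + 250 \cdot \frac{1}{225} = \frac{327}{332} + \frac{10}{9} = \frac{6263}{2988}$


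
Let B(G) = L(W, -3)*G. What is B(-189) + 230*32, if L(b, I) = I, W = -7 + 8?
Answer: 7927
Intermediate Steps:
W = 1
B(G) = -3*G
B(-189) + 230*32 = -3*(-189) + 230*32 = 567 + 7360 = 7927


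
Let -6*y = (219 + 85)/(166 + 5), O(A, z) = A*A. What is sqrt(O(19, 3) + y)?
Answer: sqrt(29217)/9 ≈ 18.992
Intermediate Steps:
O(A, z) = A**2
y = -8/27 (y = -(219 + 85)/(6*(166 + 5)) = -152/(3*171) = -1/6*16/9 = -8/27 ≈ -0.29630)
sqrt(O(19, 3) + y) = sqrt(19**2 - 8/27) = sqrt(361 - 8/27) = sqrt(9739/27) = sqrt(29217)/9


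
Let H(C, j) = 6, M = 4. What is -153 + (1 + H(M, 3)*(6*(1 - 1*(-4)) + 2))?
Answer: 40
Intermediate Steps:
-153 + (1 + H(M, 3)*(6*(1 - 1*(-4)) + 2)) = -153 + (1 + 6*(6*(1 - 1*(-4)) + 2)) = -153 + (1 + 6*(6*(1 + 4) + 2)) = -153 + (1 + 6*(6*5 + 2)) = -153 + (1 + 6*(30 + 2)) = -153 + (1 + 6*32) = -153 + (1 + 192) = -153 + 193 = 40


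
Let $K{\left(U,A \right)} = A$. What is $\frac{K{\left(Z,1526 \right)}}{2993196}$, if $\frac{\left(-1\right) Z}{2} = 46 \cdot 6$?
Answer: $\frac{763}{1496598} \approx 0.00050982$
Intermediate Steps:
$Z = -552$ ($Z = - 2 \cdot 46 \cdot 6 = \left(-2\right) 276 = -552$)
$\frac{K{\left(Z,1526 \right)}}{2993196} = \frac{1526}{2993196} = 1526 \cdot \frac{1}{2993196} = \frac{763}{1496598}$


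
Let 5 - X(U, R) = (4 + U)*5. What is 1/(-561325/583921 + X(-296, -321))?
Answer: 583921/854882940 ≈ 0.00068304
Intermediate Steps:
X(U, R) = -15 - 5*U (X(U, R) = 5 - (4 + U)*5 = 5 - (20 + 5*U) = 5 + (-20 - 5*U) = -15 - 5*U)
1/(-561325/583921 + X(-296, -321)) = 1/(-561325/583921 + (-15 - 5*(-296))) = 1/(-561325*1/583921 + (-15 + 1480)) = 1/(-561325/583921 + 1465) = 1/(854882940/583921) = 583921/854882940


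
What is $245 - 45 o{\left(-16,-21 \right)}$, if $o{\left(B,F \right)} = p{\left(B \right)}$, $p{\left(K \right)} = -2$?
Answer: $335$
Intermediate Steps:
$o{\left(B,F \right)} = -2$
$245 - 45 o{\left(-16,-21 \right)} = 245 - -90 = 245 + 90 = 335$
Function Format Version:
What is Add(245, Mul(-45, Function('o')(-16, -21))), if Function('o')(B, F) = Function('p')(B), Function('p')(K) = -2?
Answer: 335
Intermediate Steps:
Function('o')(B, F) = -2
Add(245, Mul(-45, Function('o')(-16, -21))) = Add(245, Mul(-45, -2)) = Add(245, 90) = 335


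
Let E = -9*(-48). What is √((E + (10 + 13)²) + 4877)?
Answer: √5838 ≈ 76.407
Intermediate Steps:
E = 432
√((E + (10 + 13)²) + 4877) = √((432 + (10 + 13)²) + 4877) = √((432 + 23²) + 4877) = √((432 + 529) + 4877) = √(961 + 4877) = √5838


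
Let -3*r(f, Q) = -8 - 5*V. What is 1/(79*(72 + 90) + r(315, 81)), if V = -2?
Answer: 3/38392 ≈ 7.8141e-5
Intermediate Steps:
r(f, Q) = -⅔ (r(f, Q) = -(-8 - 5*(-2))/3 = -(-8 + 10)/3 = -⅓*2 = -⅔)
1/(79*(72 + 90) + r(315, 81)) = 1/(79*(72 + 90) - ⅔) = 1/(79*162 - ⅔) = 1/(12798 - ⅔) = 1/(38392/3) = 3/38392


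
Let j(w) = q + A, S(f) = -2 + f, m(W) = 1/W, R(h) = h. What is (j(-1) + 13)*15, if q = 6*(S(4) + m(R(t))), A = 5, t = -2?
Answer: 405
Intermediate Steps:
q = 9 (q = 6*((-2 + 4) + 1/(-2)) = 6*(2 - 1/2) = 6*(3/2) = 9)
j(w) = 14 (j(w) = 9 + 5 = 14)
(j(-1) + 13)*15 = (14 + 13)*15 = 27*15 = 405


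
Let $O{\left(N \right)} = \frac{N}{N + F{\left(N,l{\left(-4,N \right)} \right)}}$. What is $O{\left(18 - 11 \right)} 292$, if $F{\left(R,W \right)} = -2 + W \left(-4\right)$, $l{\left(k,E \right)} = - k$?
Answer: $- \frac{2044}{11} \approx -185.82$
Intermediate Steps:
$F{\left(R,W \right)} = -2 - 4 W$
$O{\left(N \right)} = \frac{N}{-18 + N}$ ($O{\left(N \right)} = \frac{N}{N - \left(2 + 4 \left(\left(-1\right) \left(-4\right)\right)\right)} = \frac{N}{N - 18} = \frac{N}{-18 + N}$)
$O{\left(18 - 11 \right)} 292 = \frac{18 - 11}{-18 + \left(18 - 11\right)} 292 = \frac{7}{-18 + 7} \cdot 292 = \frac{7}{-11} \cdot 292 = 7 \left(- \frac{1}{11}\right) 292 = \left(- \frac{7}{11}\right) 292 = - \frac{2044}{11}$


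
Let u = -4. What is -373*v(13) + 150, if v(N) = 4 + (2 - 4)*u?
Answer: -4326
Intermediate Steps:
v(N) = 12 (v(N) = 4 + (2 - 4)*(-4) = 4 - 2*(-4) = 4 + 8 = 12)
-373*v(13) + 150 = -373*12 + 150 = -4476 + 150 = -4326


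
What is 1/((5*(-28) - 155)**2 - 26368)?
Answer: 1/60657 ≈ 1.6486e-5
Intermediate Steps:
1/((5*(-28) - 155)**2 - 26368) = 1/((-140 - 155)**2 - 26368) = 1/((-295)**2 - 26368) = 1/(87025 - 26368) = 1/60657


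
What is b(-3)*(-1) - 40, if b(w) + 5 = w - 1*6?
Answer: -26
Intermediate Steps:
b(w) = -11 + w (b(w) = -5 + (w - 1*6) = -5 + (w - 6) = -5 + (-6 + w) = -11 + w)
b(-3)*(-1) - 40 = (-11 - 3)*(-1) - 40 = -14*(-1) - 40 = 14 - 40 = -26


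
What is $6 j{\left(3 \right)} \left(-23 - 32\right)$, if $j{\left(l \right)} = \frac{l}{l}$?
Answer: $-330$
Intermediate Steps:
$j{\left(l \right)} = 1$
$6 j{\left(3 \right)} \left(-23 - 32\right) = 6 \cdot 1 \left(-23 - 32\right) = 6 \left(-55\right) = -330$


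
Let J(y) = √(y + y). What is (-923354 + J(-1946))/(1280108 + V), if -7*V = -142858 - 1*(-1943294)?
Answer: -3231739/3580160 + 7*I*√973/3580160 ≈ -0.90268 + 6.0989e-5*I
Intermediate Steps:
J(y) = √2*√y (J(y) = √(2*y) = √2*√y)
V = -1800436/7 (V = -(-142858 - 1*(-1943294))/7 = -(-142858 + 1943294)/7 = -⅐*1800436 = -1800436/7 ≈ -2.5721e+5)
(-923354 + J(-1946))/(1280108 + V) = (-923354 + √2*√(-1946))/(1280108 - 1800436/7) = (-923354 + √2*(I*√1946))/(7160320/7) = (-923354 + 2*I*√973)*(7/7160320) = -3231739/3580160 + 7*I*√973/3580160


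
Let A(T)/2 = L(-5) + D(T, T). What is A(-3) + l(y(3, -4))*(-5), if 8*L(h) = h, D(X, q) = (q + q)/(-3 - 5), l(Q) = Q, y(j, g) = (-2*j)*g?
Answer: -479/4 ≈ -119.75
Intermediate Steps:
y(j, g) = -2*g*j
D(X, q) = -q/4 (D(X, q) = (2*q)/(-8) = (2*q)*(-⅛) = -q/4)
L(h) = h/8
A(T) = -5/4 - T/2 (A(T) = 2*((⅛)*(-5) - T/4) = 2*(-5/8 - T/4) = -5/4 - T/2)
A(-3) + l(y(3, -4))*(-5) = (-5/4 - ½*(-3)) - 2*(-4)*3*(-5) = (-5/4 + 3/2) + 24*(-5) = ¼ - 120 = -479/4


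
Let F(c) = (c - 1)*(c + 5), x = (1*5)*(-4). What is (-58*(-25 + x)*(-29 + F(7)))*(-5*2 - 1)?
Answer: -1234530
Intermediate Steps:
x = -20 (x = 5*(-4) = -20)
F(c) = (-1 + c)*(5 + c)
(-58*(-25 + x)*(-29 + F(7)))*(-5*2 - 1) = (-58*(-25 - 20)*(-29 + (-5 + 7² + 4*7)))*(-5*2 - 1) = (-(-2610)*(-29 + (-5 + 49 + 28)))*(-10 - 1) = -(-2610)*(-29 + 72)*(-11) = -(-2610)*43*(-11) = -58*(-1935)*(-11) = 112230*(-11) = -1234530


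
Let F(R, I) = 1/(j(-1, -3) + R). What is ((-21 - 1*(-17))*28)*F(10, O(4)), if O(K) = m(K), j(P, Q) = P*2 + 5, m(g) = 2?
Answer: -112/13 ≈ -8.6154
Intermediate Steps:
j(P, Q) = 5 + 2*P (j(P, Q) = 2*P + 5 = 5 + 2*P)
O(K) = 2
F(R, I) = 1/(3 + R) (F(R, I) = 1/((5 + 2*(-1)) + R) = 1/((5 - 2) + R) = 1/(3 + R))
((-21 - 1*(-17))*28)*F(10, O(4)) = ((-21 - 1*(-17))*28)/(3 + 10) = ((-21 + 17)*28)/13 = -4*28*(1/13) = -112*1/13 = -112/13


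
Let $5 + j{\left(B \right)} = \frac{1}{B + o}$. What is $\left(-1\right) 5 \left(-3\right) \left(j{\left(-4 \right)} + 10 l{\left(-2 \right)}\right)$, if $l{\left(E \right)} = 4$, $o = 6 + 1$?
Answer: $530$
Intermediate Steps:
$o = 7$
$j{\left(B \right)} = -5 + \frac{1}{7 + B}$ ($j{\left(B \right)} = -5 + \frac{1}{B + 7} = -5 + \frac{1}{7 + B}$)
$\left(-1\right) 5 \left(-3\right) \left(j{\left(-4 \right)} + 10 l{\left(-2 \right)}\right) = \left(-1\right) 5 \left(-3\right) \left(\frac{-34 - -20}{7 - 4} + 10 \cdot 4\right) = \left(-5\right) \left(-3\right) \left(\frac{-34 + 20}{3} + 40\right) = 15 \left(\frac{1}{3} \left(-14\right) + 40\right) = 15 \left(- \frac{14}{3} + 40\right) = 15 \cdot \frac{106}{3} = 530$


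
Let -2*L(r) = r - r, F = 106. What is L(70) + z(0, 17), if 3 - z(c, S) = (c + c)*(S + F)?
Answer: 3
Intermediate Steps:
z(c, S) = 3 - 2*c*(106 + S) (z(c, S) = 3 - (c + c)*(S + 106) = 3 - 2*c*(106 + S))
L(r) = 0 (L(r) = -(r - r)/2 = -1/2*0 = 0)
L(70) + z(0, 17) = 0 + (3 - 212*0 - 2*17*0) = 0 + (3 + 0 + 0) = 0 + 3 = 3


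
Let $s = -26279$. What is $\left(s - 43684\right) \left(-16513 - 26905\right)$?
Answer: $3037653534$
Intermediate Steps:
$\left(s - 43684\right) \left(-16513 - 26905\right) = \left(-26279 - 43684\right) \left(-16513 - 26905\right) = \left(-69963\right) \left(-43418\right) = 3037653534$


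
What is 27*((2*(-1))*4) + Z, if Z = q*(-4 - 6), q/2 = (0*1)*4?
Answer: -216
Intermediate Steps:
q = 0 (q = 2*((0*1)*4) = 2*(0*4) = 2*0 = 0)
Z = 0 (Z = 0*(-4 - 6) = 0*(-10) = 0)
27*((2*(-1))*4) + Z = 27*((2*(-1))*4) + 0 = 27*(-2*4) + 0 = 27*(-8) + 0 = -216 + 0 = -216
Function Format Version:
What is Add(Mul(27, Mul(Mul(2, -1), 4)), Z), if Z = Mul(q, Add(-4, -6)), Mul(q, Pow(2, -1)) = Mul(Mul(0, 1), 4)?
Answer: -216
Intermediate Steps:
q = 0 (q = Mul(2, Mul(Mul(0, 1), 4)) = Mul(2, Mul(0, 4)) = Mul(2, 0) = 0)
Z = 0 (Z = Mul(0, Add(-4, -6)) = Mul(0, -10) = 0)
Add(Mul(27, Mul(Mul(2, -1), 4)), Z) = Add(Mul(27, Mul(Mul(2, -1), 4)), 0) = Add(Mul(27, Mul(-2, 4)), 0) = Add(Mul(27, -8), 0) = Add(-216, 0) = -216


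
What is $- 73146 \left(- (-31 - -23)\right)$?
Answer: $-585168$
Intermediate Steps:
$- 73146 \left(- (-31 - -23)\right) = - 73146 \left(- (-31 + 23)\right) = - 73146 \left(\left(-1\right) \left(-8\right)\right) = \left(-73146\right) 8 = -585168$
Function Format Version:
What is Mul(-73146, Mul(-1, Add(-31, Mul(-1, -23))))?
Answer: -585168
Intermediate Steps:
Mul(-73146, Mul(-1, Add(-31, Mul(-1, -23)))) = Mul(-73146, Mul(-1, Add(-31, 23))) = Mul(-73146, Mul(-1, -8)) = Mul(-73146, 8) = -585168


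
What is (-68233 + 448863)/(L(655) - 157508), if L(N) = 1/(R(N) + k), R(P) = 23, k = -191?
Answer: -12789168/5292269 ≈ -2.4166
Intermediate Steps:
L(N) = -1/168 (L(N) = 1/(23 - 191) = 1/(-168) = -1/168)
(-68233 + 448863)/(L(655) - 157508) = (-68233 + 448863)/(-1/168 - 157508) = 380630/(-26461345/168) = 380630*(-168/26461345) = -12789168/5292269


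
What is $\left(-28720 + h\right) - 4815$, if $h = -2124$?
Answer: $-35659$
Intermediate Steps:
$\left(-28720 + h\right) - 4815 = \left(-28720 - 2124\right) - 4815 = -30844 - 4815 = -35659$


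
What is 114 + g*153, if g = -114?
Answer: -17328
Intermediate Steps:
114 + g*153 = 114 - 114*153 = 114 - 17442 = -17328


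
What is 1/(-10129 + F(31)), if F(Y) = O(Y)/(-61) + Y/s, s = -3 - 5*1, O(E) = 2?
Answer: -488/4944859 ≈ -9.8688e-5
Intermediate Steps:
s = -8 (s = -3 - 5 = -8)
F(Y) = -2/61 - Y/8 (F(Y) = 2/(-61) + Y/(-8) = 2*(-1/61) + Y*(-⅛) = -2/61 - Y/8)
1/(-10129 + F(31)) = 1/(-10129 + (-2/61 - ⅛*31)) = 1/(-10129 + (-2/61 - 31/8)) = 1/(-10129 - 1907/488) = 1/(-4944859/488) = -488/4944859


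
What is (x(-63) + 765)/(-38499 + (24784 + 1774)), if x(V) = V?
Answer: -702/11941 ≈ -0.058789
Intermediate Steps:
(x(-63) + 765)/(-38499 + (24784 + 1774)) = (-63 + 765)/(-38499 + (24784 + 1774)) = 702/(-38499 + 26558) = 702/(-11941) = 702*(-1/11941) = -702/11941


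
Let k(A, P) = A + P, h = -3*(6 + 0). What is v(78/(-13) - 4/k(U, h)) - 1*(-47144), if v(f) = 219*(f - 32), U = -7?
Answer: 971426/25 ≈ 38857.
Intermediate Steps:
h = -18 (h = -3*6 = -18)
v(f) = -7008 + 219*f (v(f) = 219*(-32 + f) = -7008 + 219*f)
v(78/(-13) - 4/k(U, h)) - 1*(-47144) = (-7008 + 219*(78/(-13) - 4/(-7 - 18))) - 1*(-47144) = (-7008 + 219*(78*(-1/13) - 4/(-25))) + 47144 = (-7008 + 219*(-6 - 4*(-1/25))) + 47144 = (-7008 + 219*(-6 + 4/25)) + 47144 = (-7008 + 219*(-146/25)) + 47144 = (-7008 - 31974/25) + 47144 = -207174/25 + 47144 = 971426/25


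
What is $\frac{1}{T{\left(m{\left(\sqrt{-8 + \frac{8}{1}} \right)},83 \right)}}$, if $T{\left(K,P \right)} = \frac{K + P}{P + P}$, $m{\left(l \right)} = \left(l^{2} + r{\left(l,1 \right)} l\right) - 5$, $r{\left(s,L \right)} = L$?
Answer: $\frac{83}{39} \approx 2.1282$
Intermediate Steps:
$m{\left(l \right)} = -5 + l + l^{2}$ ($m{\left(l \right)} = \left(l^{2} + 1 l\right) - 5 = \left(l^{2} + l\right) - 5 = \left(l + l^{2}\right) - 5 = -5 + l + l^{2}$)
$T{\left(K,P \right)} = \frac{K + P}{2 P}$
$\frac{1}{T{\left(m{\left(\sqrt{-8 + \frac{8}{1}} \right)},83 \right)}} = \frac{1}{\frac{1}{2} \cdot \frac{1}{83} \left(\left(-5 + \sqrt{-8 + \frac{8}{1}} + \left(\sqrt{-8 + \frac{8}{1}}\right)^{2}\right) + 83\right)} = \frac{1}{\frac{1}{2} \cdot \frac{1}{83} \left(\left(-5 + \sqrt{-8 + 8 \cdot 1} + \left(\sqrt{-8 + 8 \cdot 1}\right)^{2}\right) + 83\right)} = \frac{1}{\frac{1}{2} \cdot \frac{1}{83} \left(\left(-5 + \sqrt{-8 + 8} + \left(\sqrt{-8 + 8}\right)^{2}\right) + 83\right)} = \frac{1}{\frac{1}{2} \cdot \frac{1}{83} \left(\left(-5 + \sqrt{0} + \left(\sqrt{0}\right)^{2}\right) + 83\right)} = \frac{1}{\frac{1}{2} \cdot \frac{1}{83} \left(\left(-5 + 0 + 0^{2}\right) + 83\right)} = \frac{1}{\frac{1}{2} \cdot \frac{1}{83} \left(\left(-5 + 0 + 0\right) + 83\right)} = \frac{1}{\frac{1}{2} \cdot \frac{1}{83} \left(-5 + 83\right)} = \frac{1}{\frac{1}{2} \cdot \frac{1}{83} \cdot 78} = \frac{1}{\frac{39}{83}} = \frac{83}{39}$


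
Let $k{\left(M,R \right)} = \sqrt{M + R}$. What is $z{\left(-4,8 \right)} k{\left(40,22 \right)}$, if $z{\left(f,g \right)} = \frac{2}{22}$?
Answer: $\frac{\sqrt{62}}{11} \approx 0.71582$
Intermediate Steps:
$z{\left(f,g \right)} = \frac{1}{11}$ ($z{\left(f,g \right)} = 2 \cdot \frac{1}{22} = \frac{1}{11}$)
$z{\left(-4,8 \right)} k{\left(40,22 \right)} = \frac{\sqrt{40 + 22}}{11} = \frac{\sqrt{62}}{11}$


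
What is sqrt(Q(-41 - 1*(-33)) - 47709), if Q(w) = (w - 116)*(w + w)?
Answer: 5*I*sqrt(1829) ≈ 213.83*I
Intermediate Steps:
Q(w) = 2*w*(-116 + w) (Q(w) = (-116 + w)*(2*w) = 2*w*(-116 + w))
sqrt(Q(-41 - 1*(-33)) - 47709) = sqrt(2*(-41 - 1*(-33))*(-116 + (-41 - 1*(-33))) - 47709) = sqrt(2*(-41 + 33)*(-116 + (-41 + 33)) - 47709) = sqrt(2*(-8)*(-116 - 8) - 47709) = sqrt(2*(-8)*(-124) - 47709) = sqrt(1984 - 47709) = sqrt(-45725) = 5*I*sqrt(1829)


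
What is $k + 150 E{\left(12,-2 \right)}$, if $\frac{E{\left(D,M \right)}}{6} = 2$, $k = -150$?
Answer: $1650$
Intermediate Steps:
$E{\left(D,M \right)} = 12$ ($E{\left(D,M \right)} = 6 \cdot 2 = 12$)
$k + 150 E{\left(12,-2 \right)} = -150 + 150 \cdot 12 = -150 + 1800 = 1650$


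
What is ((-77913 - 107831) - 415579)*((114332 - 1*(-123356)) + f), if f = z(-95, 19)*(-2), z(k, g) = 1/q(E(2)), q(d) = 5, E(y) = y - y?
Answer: -714635103474/5 ≈ -1.4293e+11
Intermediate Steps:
E(y) = 0
z(k, g) = 1/5
f = -2/5 (f = (1/5)*(-2) = -2/5 ≈ -0.40000)
((-77913 - 107831) - 415579)*((114332 - 1*(-123356)) + f) = ((-77913 - 107831) - 415579)*((114332 - 1*(-123356)) - 2/5) = (-185744 - 415579)*((114332 + 123356) - 2/5) = -601323*(237688 - 2/5) = -601323*1188438/5 = -714635103474/5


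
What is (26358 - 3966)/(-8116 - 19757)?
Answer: -2488/3097 ≈ -0.80336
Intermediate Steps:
(26358 - 3966)/(-8116 - 19757) = 22392/(-27873) = 22392*(-1/27873) = -2488/3097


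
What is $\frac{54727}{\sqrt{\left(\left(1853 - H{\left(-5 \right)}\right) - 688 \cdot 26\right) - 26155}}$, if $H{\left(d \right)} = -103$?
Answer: $- \frac{54727 i \sqrt{42087}}{42087} \approx - 266.76 i$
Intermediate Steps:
$\frac{54727}{\sqrt{\left(\left(1853 - H{\left(-5 \right)}\right) - 688 \cdot 26\right) - 26155}} = \frac{54727}{\sqrt{\left(\left(1853 - -103\right) - 688 \cdot 26\right) - 26155}} = \frac{54727}{\sqrt{\left(\left(1853 + 103\right) - 17888\right) - 26155}} = \frac{54727}{\sqrt{\left(1956 - 17888\right) - 26155}} = \frac{54727}{\sqrt{-15932 - 26155}} = \frac{54727}{\sqrt{-42087}} = \frac{54727}{i \sqrt{42087}} = 54727 \left(- \frac{i \sqrt{42087}}{42087}\right) = - \frac{54727 i \sqrt{42087}}{42087}$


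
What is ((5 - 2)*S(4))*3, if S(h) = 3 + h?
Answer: 63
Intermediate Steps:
((5 - 2)*S(4))*3 = ((5 - 2)*(3 + 4))*3 = (3*7)*3 = 21*3 = 63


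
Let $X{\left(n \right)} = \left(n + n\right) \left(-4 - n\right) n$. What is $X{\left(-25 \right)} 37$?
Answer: $971250$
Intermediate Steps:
$X{\left(n \right)} = 2 n^{2} \left(-4 - n\right)$ ($X{\left(n \right)} = 2 n \left(-4 - n\right) n = 2 n^{2} \left(-4 - n\right)$)
$X{\left(-25 \right)} 37 = 2 \left(-25\right)^{2} \left(-4 - -25\right) 37 = 2 \cdot 625 \left(-4 + 25\right) 37 = 2 \cdot 625 \cdot 21 \cdot 37 = 26250 \cdot 37 = 971250$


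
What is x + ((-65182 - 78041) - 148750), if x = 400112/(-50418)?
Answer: -7360547413/25209 ≈ -2.9198e+5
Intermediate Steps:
x = -200056/25209 (x = 400112*(-1/50418) = -200056/25209 ≈ -7.9359)
x + ((-65182 - 78041) - 148750) = -200056/25209 + ((-65182 - 78041) - 148750) = -200056/25209 + (-143223 - 148750) = -200056/25209 - 291973 = -7360547413/25209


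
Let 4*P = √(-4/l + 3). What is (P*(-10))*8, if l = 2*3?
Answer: -20*√21/3 ≈ -30.551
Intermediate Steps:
l = 6
P = √21/12 (P = √(-4/6 + 3)/4 = √(-4*⅙ + 3)/4 = √(-⅔ + 3)/4 = √(7/3)/4 = (√21/3)/4 = √21/12 ≈ 0.38188)
(P*(-10))*8 = ((√21/12)*(-10))*8 = -5*√21/6*8 = -20*√21/3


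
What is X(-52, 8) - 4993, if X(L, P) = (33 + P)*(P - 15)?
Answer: -5280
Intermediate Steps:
X(L, P) = (-15 + P)*(33 + P) (X(L, P) = (33 + P)*(-15 + P) = (-15 + P)*(33 + P))
X(-52, 8) - 4993 = (-495 + 8**2 + 18*8) - 4993 = (-495 + 64 + 144) - 4993 = -287 - 4993 = -5280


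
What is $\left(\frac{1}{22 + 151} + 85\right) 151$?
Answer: $\frac{2220606}{173} \approx 12836.0$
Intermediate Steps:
$\left(\frac{1}{22 + 151} + 85\right) 151 = \left(\frac{1}{173} + 85\right) 151 = \frac{14706}{173} \cdot 151 = \frac{2220606}{173}$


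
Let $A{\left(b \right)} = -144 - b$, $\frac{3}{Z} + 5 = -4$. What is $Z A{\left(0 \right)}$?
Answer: $48$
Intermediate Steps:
$Z = - \frac{1}{3}$ ($Z = \frac{3}{-5 - 4} = \frac{3}{-9} = 3 \left(- \frac{1}{9}\right) = - \frac{1}{3} \approx -0.33333$)
$Z A{\left(0 \right)} = - \frac{-144 - 0}{3} = - \frac{-144 + 0}{3} = \left(- \frac{1}{3}\right) \left(-144\right) = 48$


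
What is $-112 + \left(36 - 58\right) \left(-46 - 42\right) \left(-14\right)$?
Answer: $-27216$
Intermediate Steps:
$-112 + \left(36 - 58\right) \left(-46 - 42\right) \left(-14\right) = -112 + \left(-22\right) \left(-88\right) \left(-14\right) = -112 + 1936 \left(-14\right) = -112 - 27104 = -27216$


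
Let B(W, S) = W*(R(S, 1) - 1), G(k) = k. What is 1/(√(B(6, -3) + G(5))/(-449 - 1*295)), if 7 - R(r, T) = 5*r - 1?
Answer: -744*√137/137 ≈ -63.564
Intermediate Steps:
R(r, T) = 8 - 5*r (R(r, T) = 7 - (5*r - 1) = 7 - (-1 + 5*r) = 7 + (1 - 5*r) = 8 - 5*r)
B(W, S) = W*(7 - 5*S) (B(W, S) = W*((8 - 5*S) - 1) = W*(7 - 5*S))
1/(√(B(6, -3) + G(5))/(-449 - 1*295)) = 1/(√(6*(7 - 5*(-3)) + 5)/(-449 - 1*295)) = 1/(√(6*(7 + 15) + 5)/(-449 - 295)) = 1/(√(6*22 + 5)/(-744)) = 1/(√(132 + 5)*(-1/744)) = 1/(√137*(-1/744)) = 1/(-√137/744) = -744*√137/137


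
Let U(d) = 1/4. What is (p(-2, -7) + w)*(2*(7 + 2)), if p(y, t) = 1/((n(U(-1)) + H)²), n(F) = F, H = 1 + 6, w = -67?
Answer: -1013958/841 ≈ -1205.7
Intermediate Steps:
U(d) = ¼
H = 7
p(y, t) = 16/841 (p(y, t) = 1/((¼ + 7)²) = 1/((29/4)²) = 1/(841/16) = 16/841)
(p(-2, -7) + w)*(2*(7 + 2)) = (16/841 - 67)*(2*(7 + 2)) = -112662*9/841 = -56331/841*18 = -1013958/841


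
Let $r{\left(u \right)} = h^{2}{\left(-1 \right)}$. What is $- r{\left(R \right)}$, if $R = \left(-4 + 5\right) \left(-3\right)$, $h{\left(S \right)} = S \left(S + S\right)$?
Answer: $-4$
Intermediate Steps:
$h{\left(S \right)} = 2 S^{2}$ ($h{\left(S \right)} = S 2 S = 2 S^{2}$)
$R = -3$ ($R = 1 \left(-3\right) = -3$)
$r{\left(u \right)} = 4$ ($r{\left(u \right)} = \left(2 \left(-1\right)^{2}\right)^{2} = \left(2 \cdot 1\right)^{2} = 2^{2} = 4$)
$- r{\left(R \right)} = \left(-1\right) 4 = -4$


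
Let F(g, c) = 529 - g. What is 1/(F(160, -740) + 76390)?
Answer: 1/76759 ≈ 1.3028e-5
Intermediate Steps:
1/(F(160, -740) + 76390) = 1/((529 - 1*160) + 76390) = 1/((529 - 160) + 76390) = 1/(369 + 76390) = 1/76759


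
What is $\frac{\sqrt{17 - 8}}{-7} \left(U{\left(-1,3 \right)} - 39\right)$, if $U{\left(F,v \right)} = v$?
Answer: $\frac{108}{7} \approx 15.429$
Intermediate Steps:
$\frac{\sqrt{17 - 8}}{-7} \left(U{\left(-1,3 \right)} - 39\right) = \frac{\sqrt{17 - 8}}{-7} \left(3 - 39\right) = \sqrt{17 - 8} \left(- \frac{1}{7}\right) \left(-36\right) = \sqrt{9} \left(- \frac{1}{7}\right) \left(-36\right) = 3 \left(- \frac{1}{7}\right) \left(-36\right) = \left(- \frac{3}{7}\right) \left(-36\right) = \frac{108}{7}$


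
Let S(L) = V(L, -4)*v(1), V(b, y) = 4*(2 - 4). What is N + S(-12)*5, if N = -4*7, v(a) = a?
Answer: -68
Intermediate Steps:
V(b, y) = -8 (V(b, y) = 4*(-2) = -8)
S(L) = -8 (S(L) = -8*1 = -8)
N = -28
N + S(-12)*5 = -28 - 8*5 = -28 - 40 = -68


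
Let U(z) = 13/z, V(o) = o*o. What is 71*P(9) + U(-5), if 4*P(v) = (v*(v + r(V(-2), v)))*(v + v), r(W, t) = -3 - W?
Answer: 28742/5 ≈ 5748.4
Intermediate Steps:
V(o) = o**2
P(v) = v**2*(-7 + v)/2 (P(v) = ((v*(v + (-3 - 1*(-2)**2)))*(v + v))/4 = ((v*(v + (-3 - 1*4)))*(2*v))/4 = ((v*(v + (-3 - 4)))*(2*v))/4 = ((v*(v - 7))*(2*v))/4 = ((v*(-7 + v))*(2*v))/4 = (2*v**2*(-7 + v))/4 = v**2*(-7 + v)/2)
71*P(9) + U(-5) = 71*((1/2)*9**2*(-7 + 9)) + 13/(-5) = 71*((1/2)*81*2) + 13*(-1/5) = 71*81 - 13/5 = 5751 - 13/5 = 28742/5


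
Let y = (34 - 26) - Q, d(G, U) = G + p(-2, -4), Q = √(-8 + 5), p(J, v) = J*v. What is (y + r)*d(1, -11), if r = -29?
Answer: -189 - 9*I*√3 ≈ -189.0 - 15.588*I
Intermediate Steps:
Q = I*√3 (Q = √(-3) = I*√3 ≈ 1.732*I)
d(G, U) = 8 + G (d(G, U) = G - 2*(-4) = G + 8 = 8 + G)
y = 8 - I*√3 (y = (34 - 26) - I*√3 = 8 - I*√3 ≈ 8.0 - 1.732*I)
(y + r)*d(1, -11) = ((8 - I*√3) - 29)*(8 + 1) = (-21 - I*√3)*9 = -189 - 9*I*√3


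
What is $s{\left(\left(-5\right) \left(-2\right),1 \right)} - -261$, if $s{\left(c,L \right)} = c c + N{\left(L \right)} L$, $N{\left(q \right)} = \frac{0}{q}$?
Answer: $361$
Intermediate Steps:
$N{\left(q \right)} = 0$
$s{\left(c,L \right)} = c^{2}$ ($s{\left(c,L \right)} = c c + 0 L = c^{2} + 0 = c^{2}$)
$s{\left(\left(-5\right) \left(-2\right),1 \right)} - -261 = \left(\left(-5\right) \left(-2\right)\right)^{2} - -261 = 10^{2} + 261 = 100 + 261 = 361$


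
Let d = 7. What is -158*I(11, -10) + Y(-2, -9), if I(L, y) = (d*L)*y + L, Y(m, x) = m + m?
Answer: 119918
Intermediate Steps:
Y(m, x) = 2*m
I(L, y) = L + 7*L*y (I(L, y) = (7*L)*y + L = 7*L*y + L = L + 7*L*y)
-158*I(11, -10) + Y(-2, -9) = -1738*(1 + 7*(-10)) + 2*(-2) = -1738*(1 - 70) - 4 = -1738*(-69) - 4 = -158*(-759) - 4 = 119922 - 4 = 119918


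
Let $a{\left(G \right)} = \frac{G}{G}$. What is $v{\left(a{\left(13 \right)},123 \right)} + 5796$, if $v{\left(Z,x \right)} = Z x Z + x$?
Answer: $6042$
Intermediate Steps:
$a{\left(G \right)} = 1$
$v{\left(Z,x \right)} = x + x Z^{2}$ ($v{\left(Z,x \right)} = x Z^{2} + x = x + x Z^{2}$)
$v{\left(a{\left(13 \right)},123 \right)} + 5796 = 123 \left(1 + 1^{2}\right) + 5796 = 123 \left(1 + 1\right) + 5796 = 123 \cdot 2 + 5796 = 246 + 5796 = 6042$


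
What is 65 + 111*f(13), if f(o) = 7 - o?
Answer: -601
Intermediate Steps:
65 + 111*f(13) = 65 + 111*(7 - 1*13) = 65 + 111*(7 - 13) = 65 + 111*(-6) = 65 - 666 = -601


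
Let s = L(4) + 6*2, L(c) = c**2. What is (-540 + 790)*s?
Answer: 7000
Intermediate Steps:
s = 28 (s = 4**2 + 6*2 = 16 + 12 = 28)
(-540 + 790)*s = (-540 + 790)*28 = 250*28 = 7000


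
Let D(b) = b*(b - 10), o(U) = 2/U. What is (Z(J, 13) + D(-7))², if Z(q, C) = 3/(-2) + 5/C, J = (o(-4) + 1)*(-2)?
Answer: 9394225/676 ≈ 13897.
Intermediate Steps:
J = -1 (J = (2/(-4) + 1)*(-2) = (2*(-¼) + 1)*(-2) = (-½ + 1)*(-2) = (½)*(-2) = -1)
Z(q, C) = -3/2 + 5/C (Z(q, C) = 3*(-½) + 5/C = -3/2 + 5/C)
D(b) = b*(-10 + b)
(Z(J, 13) + D(-7))² = ((-3/2 + 5/13) - 7*(-10 - 7))² = ((-3/2 + 5*(1/13)) - 7*(-17))² = ((-3/2 + 5/13) + 119)² = (-29/26 + 119)² = (3065/26)² = 9394225/676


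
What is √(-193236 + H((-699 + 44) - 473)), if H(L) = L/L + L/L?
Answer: I*√193234 ≈ 439.58*I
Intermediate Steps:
H(L) = 2 (H(L) = 1 + 1 = 2)
√(-193236 + H((-699 + 44) - 473)) = √(-193236 + 2) = √(-193234) = I*√193234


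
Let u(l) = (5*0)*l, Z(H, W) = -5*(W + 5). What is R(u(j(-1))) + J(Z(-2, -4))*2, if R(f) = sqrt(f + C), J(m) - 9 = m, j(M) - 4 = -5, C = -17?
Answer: 8 + I*sqrt(17) ≈ 8.0 + 4.1231*I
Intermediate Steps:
j(M) = -1 (j(M) = 4 - 5 = -1)
Z(H, W) = -25 - 5*W (Z(H, W) = -5*(5 + W) = -25 - 5*W)
J(m) = 9 + m
u(l) = 0 (u(l) = 0*l = 0)
R(f) = sqrt(-17 + f) (R(f) = sqrt(f - 17) = sqrt(-17 + f))
R(u(j(-1))) + J(Z(-2, -4))*2 = sqrt(-17 + 0) + (9 + (-25 - 5*(-4)))*2 = sqrt(-17) + (9 + (-25 + 20))*2 = I*sqrt(17) + (9 - 5)*2 = I*sqrt(17) + 4*2 = I*sqrt(17) + 8 = 8 + I*sqrt(17)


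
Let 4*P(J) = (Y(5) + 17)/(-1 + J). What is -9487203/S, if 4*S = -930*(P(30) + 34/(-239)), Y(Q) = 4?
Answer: 175348810648/166625 ≈ 1.0524e+6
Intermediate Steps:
P(J) = 21/(4*(-1 + J)) (P(J) = ((4 + 17)/(-1 + J))/4 = (21/(-1 + J))/4 = 21/(4*(-1 + J)))
S = -499875/55448 (S = (-930*(21/(4*(-1 + 30)) + 34/(-239)))/4 = (-930*((21/4)/29 + 34*(-1/239)))/4 = (-930*((21/4)*(1/29) - 34/239))/4 = (-930*(21/116 - 34/239))/4 = (-930*1075/27724)/4 = (¼)*(-499875/13862) = -499875/55448 ≈ -9.0152)
-9487203/S = -9487203/(-499875/55448) = -9487203*(-55448/499875) = 175348810648/166625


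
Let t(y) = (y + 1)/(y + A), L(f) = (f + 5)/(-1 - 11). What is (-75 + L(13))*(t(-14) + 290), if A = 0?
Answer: -623169/28 ≈ -22256.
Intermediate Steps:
L(f) = -5/12 - f/12 (L(f) = (5 + f)/(-12) = (5 + f)*(-1/12) = -5/12 - f/12)
t(y) = (1 + y)/y (t(y) = (y + 1)/(y + 0) = (1 + y)/y)
(-75 + L(13))*(t(-14) + 290) = (-75 + (-5/12 - 1/12*13))*((1 - 14)/(-14) + 290) = (-75 + (-5/12 - 13/12))*(-1/14*(-13) + 290) = (-75 - 3/2)*(13/14 + 290) = -153/2*4073/14 = -623169/28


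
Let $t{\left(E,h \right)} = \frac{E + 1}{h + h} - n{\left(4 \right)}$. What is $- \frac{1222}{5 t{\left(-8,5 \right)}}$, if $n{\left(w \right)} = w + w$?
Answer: $\frac{2444}{87} \approx 28.092$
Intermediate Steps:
$n{\left(w \right)} = 2 w$
$t{\left(E,h \right)} = -8 + \frac{1 + E}{2 h}$ ($t{\left(E,h \right)} = \frac{E + 1}{h + h} - 2 \cdot 4 = \frac{1 + E}{2 h} - 8 = -8 + \frac{1 + E}{2 h}$)
$- \frac{1222}{5 t{\left(-8,5 \right)}} = - \frac{1222}{5 \frac{1 - 8 - 80}{2 \cdot 5}} = - \frac{1222}{5 \cdot \frac{1}{2} \cdot \frac{1}{5} \left(1 - 8 - 80\right)} = - \frac{1222}{5 \cdot \frac{1}{2} \cdot \frac{1}{5} \left(-87\right)} = - \frac{1222}{5 \left(- \frac{87}{10}\right)} = - \frac{1222}{- \frac{87}{2}} = \left(-1222\right) \left(- \frac{2}{87}\right) = \frac{2444}{87}$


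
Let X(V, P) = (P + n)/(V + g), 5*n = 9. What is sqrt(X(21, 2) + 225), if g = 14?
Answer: sqrt(275758)/35 ≈ 15.004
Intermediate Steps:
n = 9/5 (n = (1/5)*9 = 9/5 ≈ 1.8000)
X(V, P) = (9/5 + P)/(14 + V) (X(V, P) = (P + 9/5)/(V + 14) = (9/5 + P)/(14 + V))
sqrt(X(21, 2) + 225) = sqrt((9/5 + 2)/(14 + 21) + 225) = sqrt((19/5)/35 + 225) = sqrt((1/35)*(19/5) + 225) = sqrt(19/175 + 225) = sqrt(39394/175) = sqrt(275758)/35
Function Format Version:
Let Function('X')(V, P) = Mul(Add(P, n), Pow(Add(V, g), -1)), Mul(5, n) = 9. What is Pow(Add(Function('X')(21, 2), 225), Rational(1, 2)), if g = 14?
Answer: Mul(Rational(1, 35), Pow(275758, Rational(1, 2))) ≈ 15.004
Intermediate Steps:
n = Rational(9, 5) (n = Mul(Rational(1, 5), 9) = Rational(9, 5) ≈ 1.8000)
Function('X')(V, P) = Mul(Pow(Add(14, V), -1), Add(Rational(9, 5), P)) (Function('X')(V, P) = Mul(Add(P, Rational(9, 5)), Pow(Add(V, 14), -1)) = Mul(Add(Rational(9, 5), P), Pow(Add(14, V), -1)) = Mul(Pow(Add(14, V), -1), Add(Rational(9, 5), P)))
Pow(Add(Function('X')(21, 2), 225), Rational(1, 2)) = Pow(Add(Mul(Pow(Add(14, 21), -1), Add(Rational(9, 5), 2)), 225), Rational(1, 2)) = Pow(Add(Mul(Pow(35, -1), Rational(19, 5)), 225), Rational(1, 2)) = Pow(Add(Mul(Rational(1, 35), Rational(19, 5)), 225), Rational(1, 2)) = Pow(Add(Rational(19, 175), 225), Rational(1, 2)) = Pow(Rational(39394, 175), Rational(1, 2)) = Mul(Rational(1, 35), Pow(275758, Rational(1, 2)))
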